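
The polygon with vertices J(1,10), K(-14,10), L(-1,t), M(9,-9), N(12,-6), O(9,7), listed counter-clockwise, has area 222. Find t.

The doubled signed area Σ (x_i y_{i+1} − x_{i+1} y_i) is linear in t.
With t=0 it equals 444; the coefficient of t is -23 (from the two edges through L).
So -23·t + 444 = 2·222 = 444 ⇒ t = 0.

0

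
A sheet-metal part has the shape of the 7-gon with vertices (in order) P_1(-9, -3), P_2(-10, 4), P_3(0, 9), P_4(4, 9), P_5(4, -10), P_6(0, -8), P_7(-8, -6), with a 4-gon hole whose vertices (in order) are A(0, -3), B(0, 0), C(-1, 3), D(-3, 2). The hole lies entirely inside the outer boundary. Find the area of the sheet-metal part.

189

Outer boundary:
P_1→P_2: (-9)(4) − (-10)(-3) = -66
P_2→P_3: (-10)(9) − (0)(4) = -90
P_3→P_4: (0)(9) − (4)(9) = -36
P_4→P_5: (4)(-10) − (4)(9) = -76
P_5→P_6: (4)(-8) − (0)(-10) = -32
P_6→P_7: (0)(-6) − (-8)(-8) = -64
P_7→P_1: (-8)(-3) − (-9)(-6) = -30
Σ = -394
Area = |Σ|/2 = 197.
Hole:
Apply the surveyor's formula: 2A = Σ (x_i·y_{i+1} − x_{i+1}·y_i), indices taken mod 4.
A→B: (0)(0) − (0)(-3) = 0
B→C: (0)(3) − (-1)(0) = 0
C→D: (-1)(2) − (-3)(3) = 7
D→A: (-3)(-3) − (0)(2) = 9
Σ = 16
Area = |Σ|/2 = 8.
Net area = 197 − 8 = 189.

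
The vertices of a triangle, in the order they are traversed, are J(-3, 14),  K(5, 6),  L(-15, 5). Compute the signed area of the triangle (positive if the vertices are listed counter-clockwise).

Σ = (-88) + (115) + (-195) = -168
Signed area = Σ/2 = -84 (negative ⇒ clockwise traversal).

-84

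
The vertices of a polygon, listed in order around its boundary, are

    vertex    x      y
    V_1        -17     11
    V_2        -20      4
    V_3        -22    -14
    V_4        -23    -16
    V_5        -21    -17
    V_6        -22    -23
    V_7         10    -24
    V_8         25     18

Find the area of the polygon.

1416.5

Apply the surveyor's formula: 2A = Σ (x_i·y_{i+1} − x_{i+1}·y_i), indices taken mod 8.
Σ = (152) + (368) + (30) + (55) + (109) + (758) + (780) + (581) = 2833
Area = |Σ|/2 = 1416.5.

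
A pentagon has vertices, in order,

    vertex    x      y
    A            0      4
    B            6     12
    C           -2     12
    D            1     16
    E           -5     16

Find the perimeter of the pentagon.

42

|AB| = √((6)² + (8)²) = √100 = 10
|BC| = √((-8)² + (0)²) = √64 = 8
|CD| = √((3)² + (4)²) = √25 = 5
|DE| = √((-6)² + (0)²) = √36 = 6
|EA| = √((5)² + (-12)²) = √169 = 13
Perimeter = 10 + 8 + 5 + 6 + 13 = 42.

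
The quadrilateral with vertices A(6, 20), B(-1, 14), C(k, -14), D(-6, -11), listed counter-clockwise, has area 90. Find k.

-8

The doubled signed area Σ (x_i y_{i+1} − x_{i+1} y_i) is linear in k.
With k=0 it equals -20; the coefficient of k is -25 (from the two edges through C).
So -25·k + -20 = 2·90 = 180 ⇒ k = -8.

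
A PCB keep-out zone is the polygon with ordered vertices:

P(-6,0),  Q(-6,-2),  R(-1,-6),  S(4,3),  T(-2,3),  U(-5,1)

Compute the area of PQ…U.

Apply Gauss's area formula: 2A = Σ (x_i·y_{i+1} − x_{i+1}·y_i), indices taken mod 6.
Σ = (12) + (34) + (21) + (18) + (13) + (6) = 104
Area = |Σ|/2 = 52.

52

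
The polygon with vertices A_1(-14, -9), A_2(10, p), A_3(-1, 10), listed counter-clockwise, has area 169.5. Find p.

Write out the shoelace sum; only the two edges meeting at A_2 involve p:
2·Area = [((-14)·p − 10·(-9)) + (10·10 − (-1)·p)] + 149
       = -13·p + 339 = 339
⇒ p = 0.

0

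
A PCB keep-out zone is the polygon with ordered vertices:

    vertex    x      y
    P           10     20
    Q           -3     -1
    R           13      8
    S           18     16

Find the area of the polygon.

151.5

Apply Gauss's area formula: 2A = Σ (x_i·y_{i+1} − x_{i+1}·y_i), indices taken mod 4.
Σ = (50) + (-11) + (64) + (200) = 303
Area = |Σ|/2 = 151.5.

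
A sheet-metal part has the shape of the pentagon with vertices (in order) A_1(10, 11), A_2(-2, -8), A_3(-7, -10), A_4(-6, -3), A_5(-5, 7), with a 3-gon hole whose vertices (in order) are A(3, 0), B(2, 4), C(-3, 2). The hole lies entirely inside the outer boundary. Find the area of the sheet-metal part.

Outer boundary:
Apply the shoelace (surveyor's) formula: 2A = Σ (x_i·y_{i+1} − x_{i+1}·y_i), indices taken mod 5.
A_1→A_2: (10)(-8) − (-2)(11) = -58
A_2→A_3: (-2)(-10) − (-7)(-8) = -36
A_3→A_4: (-7)(-3) − (-6)(-10) = -39
A_4→A_5: (-6)(7) − (-5)(-3) = -57
A_5→A_1: (-5)(11) − (10)(7) = -125
Σ = -315
Area = |Σ|/2 = 157.5.
Hole:
Apply the shoelace (surveyor's) formula: 2A = Σ (x_i·y_{i+1} − x_{i+1}·y_i), indices taken mod 3.
Cross-terms: 12, 16, -6  ⇒  Σ = 22
Area = |Σ|/2 = 11.
Net area = 157.5 − 11 = 146.5.

146.5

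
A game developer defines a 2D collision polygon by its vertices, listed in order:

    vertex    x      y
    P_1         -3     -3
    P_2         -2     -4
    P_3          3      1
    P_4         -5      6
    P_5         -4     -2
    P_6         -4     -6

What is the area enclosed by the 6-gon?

41.5

Σ = (6) + (10) + (23) + (34) + (16) + (-6) = 83
Area = |Σ|/2 = 41.5.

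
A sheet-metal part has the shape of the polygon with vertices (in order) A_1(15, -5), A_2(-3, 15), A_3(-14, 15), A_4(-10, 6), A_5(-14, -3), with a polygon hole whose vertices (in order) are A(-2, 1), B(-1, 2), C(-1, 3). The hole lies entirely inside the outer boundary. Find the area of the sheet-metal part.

334.5

Outer boundary:
Apply the shoelace formula: 2A = Σ (x_i·y_{i+1} − x_{i+1}·y_i), indices taken mod 5.
Σ = (210) + (165) + (66) + (114) + (115) = 670
Area = |Σ|/2 = 335.
Hole:
Cross-terms: -3, -1, 5  ⇒  Σ = 1
Area = |Σ|/2 = 0.5.
Net area = 335 − 0.5 = 334.5.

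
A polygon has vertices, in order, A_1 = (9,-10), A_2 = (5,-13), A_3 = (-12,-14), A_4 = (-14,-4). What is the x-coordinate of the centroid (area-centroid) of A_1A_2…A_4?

-1204/265

Apply the shoelace (surveyor's) formula. First the cross-terms c_i = x_i·y_{i+1} − x_{i+1}·y_i:
  -67, -226, -148, 176  ⇒  2A = -265, A = -132.5.
Then Σ (x_i + x_{i+1})·c_i = 3612, so x̄ = 3612 / (6·(-132.5)) = -1204/265.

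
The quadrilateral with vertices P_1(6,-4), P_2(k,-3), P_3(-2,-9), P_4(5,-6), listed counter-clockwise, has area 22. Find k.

1

Write out the shoelace sum; only the two edges meeting at P_2 involve k:
2·Area = [(6·(-3) − k·(-4)) + (k·(-9) − (-2)·(-3))] + 73
       = -5·k + 49 = 44
⇒ k = 1.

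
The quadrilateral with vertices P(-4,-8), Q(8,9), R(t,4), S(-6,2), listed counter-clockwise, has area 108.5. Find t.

The doubled signed area Σ (x_i y_{i+1} − x_{i+1} y_i) is linear in t.
With t=0 it equals 140; the coefficient of t is -7 (from the two edges through R).
So -7·t + 140 = 2·108.5 = 217 ⇒ t = -11.

-11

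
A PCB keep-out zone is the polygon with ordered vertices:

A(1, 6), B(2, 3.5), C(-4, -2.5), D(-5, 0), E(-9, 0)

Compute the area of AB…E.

Σ = (-8.5) + (9) + (-12.5) + (0) + (-54) = -66
Area = |Σ|/2 = 33.

33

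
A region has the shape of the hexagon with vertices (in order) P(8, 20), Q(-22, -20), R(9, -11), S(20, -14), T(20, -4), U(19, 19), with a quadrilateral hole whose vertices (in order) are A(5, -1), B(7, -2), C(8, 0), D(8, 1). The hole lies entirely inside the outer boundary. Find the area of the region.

Outer boundary:
Apply the surveyor's formula: 2A = Σ (x_i·y_{i+1} − x_{i+1}·y_i), indices taken mod 6.
Σ = (280) + (422) + (94) + (200) + (456) + (228) = 1680
Area = |Σ|/2 = 840.
Hole:
A→B: (5)(-2) − (7)(-1) = -3
B→C: (7)(0) − (8)(-2) = 16
C→D: (8)(1) − (8)(0) = 8
D→A: (8)(-1) − (5)(1) = -13
Σ = 8
Area = |Σ|/2 = 4.
Net area = 840 − 4 = 836.

836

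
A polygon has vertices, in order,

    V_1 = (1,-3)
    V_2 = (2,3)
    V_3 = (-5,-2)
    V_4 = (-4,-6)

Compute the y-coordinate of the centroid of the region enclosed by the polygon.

-109/60

Apply the shoelace formula. First the cross-terms c_i = x_i·y_{i+1} − x_{i+1}·y_i:
  9, 11, 22, 18  ⇒  2A = 60, A = 30.
Then Σ (y_i + y_{i+1})·c_i = -327, so ȳ = -327 / (6·30) = -109/60.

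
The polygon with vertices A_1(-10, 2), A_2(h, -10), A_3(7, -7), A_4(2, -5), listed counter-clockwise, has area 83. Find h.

-7

Write out the shoelace sum; only the two edges meeting at A_2 involve h:
2·Area = [((-10)·(-10) − h·2) + (h·(-7) − 7·(-10))] + -67
       = -9·h + 103 = 166
⇒ h = -7.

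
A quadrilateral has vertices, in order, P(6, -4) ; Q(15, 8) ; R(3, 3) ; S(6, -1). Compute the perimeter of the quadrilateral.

|PQ| = √((9)² + (12)²) = √225 = 15
|QR| = √((-12)² + (-5)²) = √169 = 13
|RS| = √((3)² + (-4)²) = √25 = 5
|SP| = √((0)² + (-3)²) = √9 = 3
Perimeter = 15 + 13 + 5 + 3 = 36.

36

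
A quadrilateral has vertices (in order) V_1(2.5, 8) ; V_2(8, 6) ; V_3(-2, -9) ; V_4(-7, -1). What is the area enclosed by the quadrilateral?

111.75

Apply the surveyor's formula: 2A = Σ (x_i·y_{i+1} − x_{i+1}·y_i), indices taken mod 4.
Σ = (-49) + (-60) + (-61) + (-53.5) = -223.5
Area = |Σ|/2 = 111.75.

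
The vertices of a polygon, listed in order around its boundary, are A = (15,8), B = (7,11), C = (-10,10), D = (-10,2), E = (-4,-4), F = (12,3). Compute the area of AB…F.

Σ = (109) + (180) + (80) + (48) + (36) + (51) = 504
Area = |Σ|/2 = 252.

252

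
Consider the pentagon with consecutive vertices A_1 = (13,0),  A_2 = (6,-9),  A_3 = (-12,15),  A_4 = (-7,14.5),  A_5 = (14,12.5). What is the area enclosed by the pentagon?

328.5

Cross-terms: -117, -18, -69, -290.5, -162.5  ⇒  Σ = -657
Area = |Σ|/2 = 328.5.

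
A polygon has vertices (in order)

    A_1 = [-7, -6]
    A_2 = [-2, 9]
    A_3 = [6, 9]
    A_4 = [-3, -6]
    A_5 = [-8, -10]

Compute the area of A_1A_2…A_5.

98

Apply Gauss's area formula: 2A = Σ (x_i·y_{i+1} − x_{i+1}·y_i), indices taken mod 5.
Cross-terms: -75, -72, -9, -18, -22  ⇒  Σ = -196
Area = |Σ|/2 = 98.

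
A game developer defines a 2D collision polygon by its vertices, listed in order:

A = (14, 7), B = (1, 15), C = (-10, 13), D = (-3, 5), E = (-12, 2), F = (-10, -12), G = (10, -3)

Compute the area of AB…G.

Apply the surveyor's formula: 2A = Σ (x_i·y_{i+1} − x_{i+1}·y_i), indices taken mod 7.
A→B: (14)(15) − (1)(7) = 203
B→C: (1)(13) − (-10)(15) = 163
C→D: (-10)(5) − (-3)(13) = -11
D→E: (-3)(2) − (-12)(5) = 54
E→F: (-12)(-12) − (-10)(2) = 164
F→G: (-10)(-3) − (10)(-12) = 150
G→A: (10)(7) − (14)(-3) = 112
Σ = 835
Area = |Σ|/2 = 417.5.

417.5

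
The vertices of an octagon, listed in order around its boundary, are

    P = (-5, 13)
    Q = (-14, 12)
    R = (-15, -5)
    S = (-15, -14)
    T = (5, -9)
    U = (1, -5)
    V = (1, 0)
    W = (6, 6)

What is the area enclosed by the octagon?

407.5

P→Q: (-5)(12) − (-14)(13) = 122
Q→R: (-14)(-5) − (-15)(12) = 250
R→S: (-15)(-14) − (-15)(-5) = 135
S→T: (-15)(-9) − (5)(-14) = 205
T→U: (5)(-5) − (1)(-9) = -16
U→V: (1)(0) − (1)(-5) = 5
V→W: (1)(6) − (6)(0) = 6
W→P: (6)(13) − (-5)(6) = 108
Σ = 815
Area = |Σ|/2 = 407.5.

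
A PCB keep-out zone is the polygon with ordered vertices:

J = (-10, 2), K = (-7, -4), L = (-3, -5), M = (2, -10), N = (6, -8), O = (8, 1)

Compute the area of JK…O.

128.5

Σ = (54) + (23) + (40) + (44) + (70) + (26) = 257
Area = |Σ|/2 = 128.5.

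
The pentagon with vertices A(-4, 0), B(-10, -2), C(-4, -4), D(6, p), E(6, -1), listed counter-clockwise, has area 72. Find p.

-9

Write out the shoelace sum; only the two edges meeting at D involve p:
2·Area = [((-4)·p − 6·(-4)) + (6·(-1) − 6·p)] + 36
       = -10·p + 54 = 144
⇒ p = -9.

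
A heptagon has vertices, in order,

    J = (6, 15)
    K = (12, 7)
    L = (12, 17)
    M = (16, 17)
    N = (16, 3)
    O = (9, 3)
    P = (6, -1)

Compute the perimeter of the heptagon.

|JK| = √((6)² + (-8)²) = √100 = 10
|KL| = √((0)² + (10)²) = √100 = 10
|LM| = √((4)² + (0)²) = √16 = 4
|MN| = √((0)² + (-14)²) = √196 = 14
|NO| = √((-7)² + (0)²) = √49 = 7
|OP| = √((-3)² + (-4)²) = √25 = 5
|PJ| = √((0)² + (16)²) = √256 = 16
Perimeter = 10 + 10 + 4 + 14 + 7 + 5 + 16 = 66.

66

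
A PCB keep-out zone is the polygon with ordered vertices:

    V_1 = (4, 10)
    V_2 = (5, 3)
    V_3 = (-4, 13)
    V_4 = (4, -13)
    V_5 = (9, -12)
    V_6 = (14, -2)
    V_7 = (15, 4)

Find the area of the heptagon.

Apply the shoelace formula: 2A = Σ (x_i·y_{i+1} − x_{i+1}·y_i), indices taken mod 7.
Cross-terms: -38, 77, 0, 69, 150, 86, 134  ⇒  Σ = 478
Area = |Σ|/2 = 239.

239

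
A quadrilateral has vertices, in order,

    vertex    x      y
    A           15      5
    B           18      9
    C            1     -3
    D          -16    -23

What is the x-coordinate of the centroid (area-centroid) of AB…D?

Apply the shoelace (surveyor's) formula. First the cross-terms c_i = x_i·y_{i+1} − x_{i+1}·y_i:
  45, -63, -71, 265  ⇒  2A = 176, A = 88.
Then Σ (x_i + x_{i+1})·c_i = 1088, so x̄ = 1088 / (6·88) = 68/33.

68/33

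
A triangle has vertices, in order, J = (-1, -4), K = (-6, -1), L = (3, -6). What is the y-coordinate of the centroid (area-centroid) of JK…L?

-11/3

Apply the shoelace formula. First the cross-terms c_i = x_i·y_{i+1} − x_{i+1}·y_i:
  -23, 39, -18  ⇒  2A = -2, A = -1.
Then Σ (y_i + y_{i+1})·c_i = 22, so ȳ = 22 / (6·(-1)) = -11/3.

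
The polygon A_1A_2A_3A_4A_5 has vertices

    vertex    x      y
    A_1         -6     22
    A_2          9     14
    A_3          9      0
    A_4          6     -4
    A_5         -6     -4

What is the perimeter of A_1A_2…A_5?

|A_1A_2| = √((15)² + (-8)²) = √289 = 17
|A_2A_3| = √((0)² + (-14)²) = √196 = 14
|A_3A_4| = √((-3)² + (-4)²) = √25 = 5
|A_4A_5| = √((-12)² + (0)²) = √144 = 12
|A_5A_1| = √((0)² + (26)²) = √676 = 26
Perimeter = 17 + 14 + 5 + 12 + 26 = 74.

74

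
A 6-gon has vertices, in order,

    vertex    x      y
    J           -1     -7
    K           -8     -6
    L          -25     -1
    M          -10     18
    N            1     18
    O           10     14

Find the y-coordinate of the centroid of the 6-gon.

Apply Gauss's area formula. First the cross-terms c_i = x_i·y_{i+1} − x_{i+1}·y_i:
  -50, -142, -460, -198, -166, -56  ⇒  2A = -1072, A = -536.
Then Σ (y_i + y_{i+1})·c_i = -19008, so ȳ = -19008 / (6·(-536)) = 396/67.

396/67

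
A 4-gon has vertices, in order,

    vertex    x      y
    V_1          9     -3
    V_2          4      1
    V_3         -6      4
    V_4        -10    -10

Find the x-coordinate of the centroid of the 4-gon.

Apply the shoelace formula. First the cross-terms c_i = x_i·y_{i+1} − x_{i+1}·y_i:
  21, 22, 100, 120  ⇒  2A = 263, A = 131.5.
Then Σ (x_i + x_{i+1})·c_i = -1491, so x̄ = -1491 / (6·131.5) = -497/263.

-497/263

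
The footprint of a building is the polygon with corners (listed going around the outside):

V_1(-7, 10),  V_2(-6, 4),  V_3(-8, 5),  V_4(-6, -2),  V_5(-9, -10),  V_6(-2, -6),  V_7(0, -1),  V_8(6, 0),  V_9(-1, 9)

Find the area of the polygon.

135.5

Σ = (32) + (2) + (46) + (42) + (34) + (2) + (6) + (54) + (53) = 271
Area = |Σ|/2 = 135.5.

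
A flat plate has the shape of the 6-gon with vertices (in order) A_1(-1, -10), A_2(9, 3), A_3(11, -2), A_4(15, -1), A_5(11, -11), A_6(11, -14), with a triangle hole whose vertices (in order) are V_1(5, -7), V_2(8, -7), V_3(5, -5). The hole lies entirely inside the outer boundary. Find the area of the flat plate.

Outer boundary:
Apply the surveyor's formula: 2A = Σ (x_i·y_{i+1} − x_{i+1}·y_i), indices taken mod 6.
Cross-terms: 87, -51, 19, -154, -33, -124  ⇒  Σ = -256
Area = |Σ|/2 = 128.
Hole:
V_1→V_2: (5)(-7) − (8)(-7) = 21
V_2→V_3: (8)(-5) − (5)(-7) = -5
V_3→V_1: (5)(-7) − (5)(-5) = -10
Σ = 6
Area = |Σ|/2 = 3.
Net area = 128 − 3 = 125.

125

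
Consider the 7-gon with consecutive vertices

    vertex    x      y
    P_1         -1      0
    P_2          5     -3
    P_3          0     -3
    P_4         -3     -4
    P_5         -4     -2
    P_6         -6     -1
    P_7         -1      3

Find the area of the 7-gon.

27.5

Cross-terms: 3, -15, -9, -10, -8, -19, 3  ⇒  Σ = -55
Area = |Σ|/2 = 27.5.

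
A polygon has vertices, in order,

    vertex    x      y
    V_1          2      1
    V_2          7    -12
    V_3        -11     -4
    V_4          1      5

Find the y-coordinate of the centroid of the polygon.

Apply Gauss's area formula. First the cross-terms c_i = x_i·y_{i+1} − x_{i+1}·y_i:
  -31, -160, -51, -9  ⇒  2A = -251, A = -125.5.
Then Σ (y_i + y_{i+1})·c_i = 2796, so ȳ = 2796 / (6·(-125.5)) = -932/251.

-932/251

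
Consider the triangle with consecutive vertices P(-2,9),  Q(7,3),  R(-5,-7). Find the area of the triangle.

Cross-terms: -69, -34, -59  ⇒  Σ = -162
Area = |Σ|/2 = 81.

81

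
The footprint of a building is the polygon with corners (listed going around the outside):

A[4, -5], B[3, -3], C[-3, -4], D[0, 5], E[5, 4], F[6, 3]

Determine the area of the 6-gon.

54.5

Apply the shoelace formula: 2A = Σ (x_i·y_{i+1} − x_{i+1}·y_i), indices taken mod 6.
Σ = (3) + (-21) + (-15) + (-25) + (-9) + (-42) = -109
Area = |Σ|/2 = 54.5.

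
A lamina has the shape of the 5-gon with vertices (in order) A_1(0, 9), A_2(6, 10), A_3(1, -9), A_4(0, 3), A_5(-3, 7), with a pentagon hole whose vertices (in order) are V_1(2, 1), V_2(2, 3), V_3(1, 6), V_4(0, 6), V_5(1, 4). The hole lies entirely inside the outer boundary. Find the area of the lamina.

63.5

Outer boundary:
Σ = (-54) + (-64) + (3) + (9) + (-27) = -133
Area = |Σ|/2 = 66.5.
Hole:
Apply the shoelace (surveyor's) formula: 2A = Σ (x_i·y_{i+1} − x_{i+1}·y_i), indices taken mod 5.
Σ = (4) + (9) + (6) + (-6) + (-7) = 6
Area = |Σ|/2 = 3.
Net area = 66.5 − 3 = 63.5.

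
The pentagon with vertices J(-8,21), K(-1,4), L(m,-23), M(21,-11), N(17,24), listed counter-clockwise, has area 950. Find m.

The doubled signed area Σ (x_i y_{i+1} − x_{i+1} y_i) is linear in m.
With m=0 it equals 1735; the coefficient of m is -15 (from the two edges through L).
So -15·m + 1735 = 2·950 = 1900 ⇒ m = -11.

-11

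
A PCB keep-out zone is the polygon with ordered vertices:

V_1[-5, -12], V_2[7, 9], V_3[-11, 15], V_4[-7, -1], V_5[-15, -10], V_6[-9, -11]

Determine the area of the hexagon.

271

Apply the surveyor's formula: 2A = Σ (x_i·y_{i+1} − x_{i+1}·y_i), indices taken mod 6.
Σ = (39) + (204) + (116) + (55) + (75) + (53) = 542
Area = |Σ|/2 = 271.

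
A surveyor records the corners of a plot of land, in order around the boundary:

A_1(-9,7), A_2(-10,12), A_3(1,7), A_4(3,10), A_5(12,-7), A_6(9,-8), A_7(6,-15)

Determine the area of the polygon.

242.5

Apply the shoelace (surveyor's) formula: 2A = Σ (x_i·y_{i+1} − x_{i+1}·y_i), indices taken mod 7.
Σ = (-38) + (-82) + (-11) + (-141) + (-33) + (-87) + (-93) = -485
Area = |Σ|/2 = 242.5.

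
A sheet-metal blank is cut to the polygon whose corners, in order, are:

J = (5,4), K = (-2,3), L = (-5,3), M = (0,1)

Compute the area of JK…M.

J→K: (5)(3) − (-2)(4) = 23
K→L: (-2)(3) − (-5)(3) = 9
L→M: (-5)(1) − (0)(3) = -5
M→J: (0)(4) − (5)(1) = -5
Σ = 22
Area = |Σ|/2 = 11.

11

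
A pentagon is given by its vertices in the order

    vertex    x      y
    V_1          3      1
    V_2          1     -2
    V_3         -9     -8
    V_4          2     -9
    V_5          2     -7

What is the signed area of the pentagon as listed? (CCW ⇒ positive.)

Apply the shoelace formula: 2A = Σ (x_i·y_{i+1} − x_{i+1}·y_i), indices taken mod 5.
Σ = (-7) + (-26) + (97) + (4) + (23) = 91
Signed area = Σ/2 = 45.5 (positive ⇒ counter-clockwise traversal).

45.5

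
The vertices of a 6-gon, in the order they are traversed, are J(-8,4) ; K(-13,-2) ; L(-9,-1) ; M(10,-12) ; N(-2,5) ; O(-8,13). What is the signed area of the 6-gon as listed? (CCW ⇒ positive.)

Apply Gauss's area formula: 2A = Σ (x_i·y_{i+1} − x_{i+1}·y_i), indices taken mod 6.
Σ = (68) + (-5) + (118) + (26) + (14) + (72) = 293
Signed area = Σ/2 = 146.5 (positive ⇒ counter-clockwise traversal).

146.5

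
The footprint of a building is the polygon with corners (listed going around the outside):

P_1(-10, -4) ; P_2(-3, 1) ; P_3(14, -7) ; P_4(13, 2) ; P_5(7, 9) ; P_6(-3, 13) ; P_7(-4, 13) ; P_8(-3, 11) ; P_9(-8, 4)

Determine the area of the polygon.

Σ = (-22) + (7) + (119) + (103) + (118) + (13) + (-5) + (76) + (72) = 481
Area = |Σ|/2 = 240.5.

240.5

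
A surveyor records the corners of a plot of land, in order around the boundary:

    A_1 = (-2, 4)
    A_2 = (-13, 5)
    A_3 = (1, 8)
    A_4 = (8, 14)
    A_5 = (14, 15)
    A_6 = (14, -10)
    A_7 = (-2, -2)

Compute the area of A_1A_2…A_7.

301.5

Apply Gauss's area formula: 2A = Σ (x_i·y_{i+1} − x_{i+1}·y_i), indices taken mod 7.
Σ = (42) + (-109) + (-50) + (-76) + (-350) + (-48) + (-12) = -603
Area = |Σ|/2 = 301.5.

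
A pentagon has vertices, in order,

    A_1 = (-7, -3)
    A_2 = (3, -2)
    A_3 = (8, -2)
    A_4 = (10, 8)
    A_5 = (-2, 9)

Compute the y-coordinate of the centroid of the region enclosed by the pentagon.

Apply the surveyor's formula. First the cross-terms c_i = x_i·y_{i+1} − x_{i+1}·y_i:
  23, 10, 84, 106, 69  ⇒  2A = 292, A = 146.
Then Σ (y_i + y_{i+1})·c_i = 2565, so ȳ = 2565 / (6·146) = 855/292.

855/292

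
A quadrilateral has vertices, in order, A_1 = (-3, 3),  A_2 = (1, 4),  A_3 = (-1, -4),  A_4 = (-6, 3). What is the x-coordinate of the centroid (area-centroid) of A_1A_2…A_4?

-100/51

Apply the surveyor's formula. First the cross-terms c_i = x_i·y_{i+1} − x_{i+1}·y_i:
  -15, 0, -27, -9  ⇒  2A = -51, A = -25.5.
Then Σ (x_i + x_{i+1})·c_i = 300, so x̄ = 300 / (6·(-25.5)) = -100/51.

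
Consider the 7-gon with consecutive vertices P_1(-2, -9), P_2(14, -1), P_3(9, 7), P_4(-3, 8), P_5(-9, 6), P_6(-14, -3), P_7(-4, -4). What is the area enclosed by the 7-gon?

Σ = (128) + (107) + (93) + (54) + (111) + (44) + (28) = 565
Area = |Σ|/2 = 282.5.

282.5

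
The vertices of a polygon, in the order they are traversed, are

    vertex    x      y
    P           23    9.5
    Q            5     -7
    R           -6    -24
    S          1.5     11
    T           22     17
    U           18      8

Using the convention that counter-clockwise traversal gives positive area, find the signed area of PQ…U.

-380

Apply Gauss's area formula: 2A = Σ (x_i·y_{i+1} − x_{i+1}·y_i), indices taken mod 6.
Σ = (-208.5) + (-162) + (-30) + (-216.5) + (-130) + (-13) = -760
Signed area = Σ/2 = -380 (negative ⇒ clockwise traversal).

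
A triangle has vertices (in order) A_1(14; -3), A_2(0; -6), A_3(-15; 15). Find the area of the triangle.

169.5

Apply the surveyor's formula: 2A = Σ (x_i·y_{i+1} − x_{i+1}·y_i), indices taken mod 3.
A_1→A_2: (14)(-6) − (0)(-3) = -84
A_2→A_3: (0)(15) − (-15)(-6) = -90
A_3→A_1: (-15)(-3) − (14)(15) = -165
Σ = -339
Area = |Σ|/2 = 169.5.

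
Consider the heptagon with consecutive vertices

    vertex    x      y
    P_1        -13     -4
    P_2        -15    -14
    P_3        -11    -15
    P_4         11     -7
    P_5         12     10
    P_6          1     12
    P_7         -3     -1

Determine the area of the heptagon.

398.5

Apply the shoelace formula: 2A = Σ (x_i·y_{i+1} − x_{i+1}·y_i), indices taken mod 7.
Σ = (122) + (71) + (242) + (194) + (134) + (35) + (-1) = 797
Area = |Σ|/2 = 398.5.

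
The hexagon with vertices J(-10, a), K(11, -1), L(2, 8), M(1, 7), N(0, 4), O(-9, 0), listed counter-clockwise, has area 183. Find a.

-11

The doubled signed area Σ (x_i y_{i+1} − x_{i+1} y_i) is linear in a.
With a=0 it equals 146; the coefficient of a is -20 (from the two edges through J).
So -20·a + 146 = 2·183 = 366 ⇒ a = -11.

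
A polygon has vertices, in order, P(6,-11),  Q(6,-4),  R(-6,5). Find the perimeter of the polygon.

42

|PQ| = √((0)² + (7)²) = √49 = 7
|QR| = √((-12)² + (9)²) = √225 = 15
|RP| = √((12)² + (-16)²) = √400 = 20
Perimeter = 7 + 15 + 20 = 42.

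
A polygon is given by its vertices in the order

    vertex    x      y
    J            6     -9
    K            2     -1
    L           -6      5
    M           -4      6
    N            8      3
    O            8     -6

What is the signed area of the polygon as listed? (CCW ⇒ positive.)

Apply Gauss's area formula: 2A = Σ (x_i·y_{i+1} − x_{i+1}·y_i), indices taken mod 6.
Cross-terms: 12, 4, -16, -60, -72, -36  ⇒  Σ = -168
Signed area = Σ/2 = -84 (negative ⇒ clockwise traversal).

-84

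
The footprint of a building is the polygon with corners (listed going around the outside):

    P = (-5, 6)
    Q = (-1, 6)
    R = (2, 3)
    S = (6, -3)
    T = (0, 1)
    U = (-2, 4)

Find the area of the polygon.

Apply the surveyor's formula: 2A = Σ (x_i·y_{i+1} − x_{i+1}·y_i), indices taken mod 6.
P→Q: (-5)(6) − (-1)(6) = -24
Q→R: (-1)(3) − (2)(6) = -15
R→S: (2)(-3) − (6)(3) = -24
S→T: (6)(1) − (0)(-3) = 6
T→U: (0)(4) − (-2)(1) = 2
U→P: (-2)(6) − (-5)(4) = 8
Σ = -47
Area = |Σ|/2 = 23.5.

23.5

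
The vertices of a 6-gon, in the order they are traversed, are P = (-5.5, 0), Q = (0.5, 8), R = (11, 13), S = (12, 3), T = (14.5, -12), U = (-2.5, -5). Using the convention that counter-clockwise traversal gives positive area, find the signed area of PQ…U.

-283

Apply the surveyor's formula: 2A = Σ (x_i·y_{i+1} − x_{i+1}·y_i), indices taken mod 6.
Σ = (-44) + (-81.5) + (-123) + (-187.5) + (-102.5) + (-27.5) = -566
Signed area = Σ/2 = -283 (negative ⇒ clockwise traversal).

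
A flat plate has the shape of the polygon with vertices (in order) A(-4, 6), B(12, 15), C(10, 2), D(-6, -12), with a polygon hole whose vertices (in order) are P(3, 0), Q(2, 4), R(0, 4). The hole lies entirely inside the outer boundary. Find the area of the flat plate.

Outer boundary:
Σ = (-132) + (-126) + (-108) + (-84) = -450
Area = |Σ|/2 = 225.
Hole:
Apply the shoelace formula: 2A = Σ (x_i·y_{i+1} − x_{i+1}·y_i), indices taken mod 3.
Σ = (12) + (8) + (-12) = 8
Area = |Σ|/2 = 4.
Net area = 225 − 4 = 221.

221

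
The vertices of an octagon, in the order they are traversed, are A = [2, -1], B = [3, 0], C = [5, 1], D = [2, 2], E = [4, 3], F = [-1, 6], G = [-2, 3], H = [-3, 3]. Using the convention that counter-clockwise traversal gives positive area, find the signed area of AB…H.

Σ = (3) + (3) + (8) + (-2) + (27) + (9) + (3) + (-3) = 48
Signed area = Σ/2 = 24 (positive ⇒ counter-clockwise traversal).

24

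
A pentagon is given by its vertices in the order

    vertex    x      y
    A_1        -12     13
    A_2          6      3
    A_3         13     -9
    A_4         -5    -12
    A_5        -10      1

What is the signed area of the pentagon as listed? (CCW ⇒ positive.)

-325.5

Cross-terms: -114, -93, -201, -125, -118  ⇒  Σ = -651
Signed area = Σ/2 = -325.5 (negative ⇒ clockwise traversal).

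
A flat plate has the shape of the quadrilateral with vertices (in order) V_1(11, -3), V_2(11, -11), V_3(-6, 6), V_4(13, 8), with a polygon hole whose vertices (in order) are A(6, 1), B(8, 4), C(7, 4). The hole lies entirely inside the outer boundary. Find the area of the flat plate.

Outer boundary:
Apply the surveyor's formula: 2A = Σ (x_i·y_{i+1} − x_{i+1}·y_i), indices taken mod 4.
V_1→V_2: (11)(-11) − (11)(-3) = -88
V_2→V_3: (11)(6) − (-6)(-11) = 0
V_3→V_4: (-6)(8) − (13)(6) = -126
V_4→V_1: (13)(-3) − (11)(8) = -127
Σ = -341
Area = |Σ|/2 = 170.5.
Hole:
Apply the shoelace (surveyor's) formula: 2A = Σ (x_i·y_{i+1} − x_{i+1}·y_i), indices taken mod 3.
Σ = (16) + (4) + (-17) = 3
Area = |Σ|/2 = 1.5.
Net area = 170.5 − 1.5 = 169.

169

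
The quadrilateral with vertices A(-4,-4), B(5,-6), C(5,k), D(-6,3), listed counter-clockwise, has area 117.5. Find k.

10

Write out the shoelace sum; only the two edges meeting at C involve k:
2·Area = [(5·k − 5·(-6)) + (5·3 − (-6)·k)] + 80
       = 11·k + 125 = 235
⇒ k = 10.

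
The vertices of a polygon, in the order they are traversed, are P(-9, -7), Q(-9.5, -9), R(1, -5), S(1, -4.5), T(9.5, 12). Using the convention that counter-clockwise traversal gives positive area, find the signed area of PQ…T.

Apply the surveyor's formula: 2A = Σ (x_i·y_{i+1} − x_{i+1}·y_i), indices taken mod 5.
Σ = (14.5) + (56.5) + (0.5) + (54.75) + (41.5) = 167.75
Signed area = Σ/2 = 83.875 (positive ⇒ counter-clockwise traversal).

83.875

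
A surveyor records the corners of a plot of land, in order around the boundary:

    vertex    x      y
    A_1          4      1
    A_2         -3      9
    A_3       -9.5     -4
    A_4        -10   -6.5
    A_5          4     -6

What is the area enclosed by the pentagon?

136.125

Apply Gauss's area formula: 2A = Σ (x_i·y_{i+1} − x_{i+1}·y_i), indices taken mod 5.
Σ = (39) + (97.5) + (21.75) + (86) + (28) = 272.25
Area = |Σ|/2 = 136.125.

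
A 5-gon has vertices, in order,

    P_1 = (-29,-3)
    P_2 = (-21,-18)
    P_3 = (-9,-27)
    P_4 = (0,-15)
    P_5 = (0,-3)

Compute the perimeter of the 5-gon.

88

|P_1P_2| = √((8)² + (-15)²) = √289 = 17
|P_2P_3| = √((12)² + (-9)²) = √225 = 15
|P_3P_4| = √((9)² + (12)²) = √225 = 15
|P_4P_5| = √((0)² + (12)²) = √144 = 12
|P_5P_1| = √((-29)² + (0)²) = √841 = 29
Perimeter = 17 + 15 + 15 + 12 + 29 = 88.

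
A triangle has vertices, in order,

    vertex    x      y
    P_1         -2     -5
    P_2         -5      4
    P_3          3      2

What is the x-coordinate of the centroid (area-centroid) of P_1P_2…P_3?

Apply the surveyor's formula. First the cross-terms c_i = x_i·y_{i+1} − x_{i+1}·y_i:
  -33, -22, -11  ⇒  2A = -66, A = -33.
Then Σ (x_i + x_{i+1})·c_i = 264, so x̄ = 264 / (6·(-33)) = -4/3.

-4/3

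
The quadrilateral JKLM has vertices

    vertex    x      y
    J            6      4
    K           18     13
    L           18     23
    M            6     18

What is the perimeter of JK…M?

|JK| = √((12)² + (9)²) = √225 = 15
|KL| = √((0)² + (10)²) = √100 = 10
|LM| = √((-12)² + (-5)²) = √169 = 13
|MJ| = √((0)² + (-14)²) = √196 = 14
Perimeter = 15 + 10 + 13 + 14 = 52.

52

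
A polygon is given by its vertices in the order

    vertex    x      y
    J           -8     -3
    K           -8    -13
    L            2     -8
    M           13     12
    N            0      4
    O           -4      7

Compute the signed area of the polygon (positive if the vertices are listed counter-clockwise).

Apply Gauss's area formula: 2A = Σ (x_i·y_{i+1} − x_{i+1}·y_i), indices taken mod 6.
Σ = (80) + (90) + (128) + (52) + (16) + (68) = 434
Signed area = Σ/2 = 217 (positive ⇒ counter-clockwise traversal).

217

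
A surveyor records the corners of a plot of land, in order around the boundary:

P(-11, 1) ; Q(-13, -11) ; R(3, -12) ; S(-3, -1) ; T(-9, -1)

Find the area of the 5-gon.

129

P→Q: (-11)(-11) − (-13)(1) = 134
Q→R: (-13)(-12) − (3)(-11) = 189
R→S: (3)(-1) − (-3)(-12) = -39
S→T: (-3)(-1) − (-9)(-1) = -6
T→P: (-9)(1) − (-11)(-1) = -20
Σ = 258
Area = |Σ|/2 = 129.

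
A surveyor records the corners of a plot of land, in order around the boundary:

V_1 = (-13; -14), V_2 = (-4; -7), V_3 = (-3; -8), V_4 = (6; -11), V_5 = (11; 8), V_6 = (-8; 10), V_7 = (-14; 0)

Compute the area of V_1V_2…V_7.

403

Apply the shoelace formula: 2A = Σ (x_i·y_{i+1} − x_{i+1}·y_i), indices taken mod 7.
Σ = (35) + (11) + (81) + (169) + (174) + (140) + (196) = 806
Area = |Σ|/2 = 403.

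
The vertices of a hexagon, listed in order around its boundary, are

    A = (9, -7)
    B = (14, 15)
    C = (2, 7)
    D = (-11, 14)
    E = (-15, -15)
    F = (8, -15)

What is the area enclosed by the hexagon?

Apply Gauss's area formula: 2A = Σ (x_i·y_{i+1} − x_{i+1}·y_i), indices taken mod 6.
Σ = (233) + (68) + (105) + (375) + (345) + (79) = 1205
Area = |Σ|/2 = 602.5.

602.5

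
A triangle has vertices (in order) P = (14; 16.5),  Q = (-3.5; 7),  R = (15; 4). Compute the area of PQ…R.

114.125

Σ = (155.75) + (-119) + (191.5) = 228.25
Area = |Σ|/2 = 114.125.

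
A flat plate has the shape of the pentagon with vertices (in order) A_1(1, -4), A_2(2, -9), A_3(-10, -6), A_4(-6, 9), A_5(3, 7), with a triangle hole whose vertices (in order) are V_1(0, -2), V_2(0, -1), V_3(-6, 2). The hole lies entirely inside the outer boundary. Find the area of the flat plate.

155.5

Outer boundary:
Apply the shoelace (surveyor's) formula: 2A = Σ (x_i·y_{i+1} − x_{i+1}·y_i), indices taken mod 5.
Σ = (-1) + (-102) + (-126) + (-69) + (-19) = -317
Area = |Σ|/2 = 158.5.
Hole:
Apply the shoelace (surveyor's) formula: 2A = Σ (x_i·y_{i+1} − x_{i+1}·y_i), indices taken mod 3.
Cross-terms: 0, -6, 12  ⇒  Σ = 6
Area = |Σ|/2 = 3.
Net area = 158.5 − 3 = 155.5.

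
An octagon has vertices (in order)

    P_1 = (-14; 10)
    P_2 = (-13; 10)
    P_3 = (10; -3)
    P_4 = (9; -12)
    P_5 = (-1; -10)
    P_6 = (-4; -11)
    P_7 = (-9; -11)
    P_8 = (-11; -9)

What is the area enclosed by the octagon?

Apply Gauss's area formula: 2A = Σ (x_i·y_{i+1} − x_{i+1}·y_i), indices taken mod 8.
Cross-terms: -10, -61, -93, -102, -29, -55, -40, -236  ⇒  Σ = -626
Area = |Σ|/2 = 313.

313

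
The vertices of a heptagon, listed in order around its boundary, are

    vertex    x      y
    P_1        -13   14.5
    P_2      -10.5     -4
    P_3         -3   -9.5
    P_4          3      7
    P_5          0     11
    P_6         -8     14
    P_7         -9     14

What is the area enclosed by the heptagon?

Apply the shoelace formula: 2A = Σ (x_i·y_{i+1} − x_{i+1}·y_i), indices taken mod 7.
Cross-terms: 204.25, 87.75, 7.5, 33, 88, 14, 51.5  ⇒  Σ = 486
Area = |Σ|/2 = 243.

243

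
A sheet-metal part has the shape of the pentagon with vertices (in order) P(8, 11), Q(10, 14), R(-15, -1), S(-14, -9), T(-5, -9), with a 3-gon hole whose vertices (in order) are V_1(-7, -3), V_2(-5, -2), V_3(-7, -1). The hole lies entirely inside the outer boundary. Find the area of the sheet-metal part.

208.5

Outer boundary:
Apply the surveyor's formula: 2A = Σ (x_i·y_{i+1} − x_{i+1}·y_i), indices taken mod 5.
Σ = (2) + (200) + (121) + (81) + (17) = 421
Area = |Σ|/2 = 210.5.
Hole:
Cross-terms: -1, -9, 14  ⇒  Σ = 4
Area = |Σ|/2 = 2.
Net area = 210.5 − 2 = 208.5.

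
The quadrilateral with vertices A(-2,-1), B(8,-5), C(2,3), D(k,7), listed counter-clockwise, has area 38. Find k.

1

Write out the shoelace sum; only the two edges meeting at D involve k:
2·Area = [(2·7 − k·3) + (k·(-1) − (-2)·7)] + 52
       = -4·k + 80 = 76
⇒ k = 1.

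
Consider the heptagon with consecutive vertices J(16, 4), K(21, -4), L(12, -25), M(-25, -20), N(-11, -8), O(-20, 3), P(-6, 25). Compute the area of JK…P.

1304.5

Apply Gauss's area formula: 2A = Σ (x_i·y_{i+1} − x_{i+1}·y_i), indices taken mod 7.
Σ = (-148) + (-477) + (-865) + (-20) + (-193) + (-482) + (-424) = -2609
Area = |Σ|/2 = 1304.5.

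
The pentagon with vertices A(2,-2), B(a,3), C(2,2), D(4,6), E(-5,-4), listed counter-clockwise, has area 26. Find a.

Write out the shoelace sum; only the two edges meeting at B involve a:
2·Area = [(2·3 − a·(-2)) + (a·2 − 2·3)] + 36
       = 4·a + 36 = 52
⇒ a = 4.

4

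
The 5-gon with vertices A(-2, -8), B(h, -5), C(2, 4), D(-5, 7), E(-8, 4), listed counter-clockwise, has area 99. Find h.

3

Write out the shoelace sum; only the two edges meeting at B involve h:
2·Area = [((-2)·(-5) − h·(-8)) + (h·4 − 2·(-5))] + 142
       = 12·h + 162 = 198
⇒ h = 3.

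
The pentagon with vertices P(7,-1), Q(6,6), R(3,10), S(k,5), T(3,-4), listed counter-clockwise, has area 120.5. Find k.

Write out the shoelace sum; only the two edges meeting at S involve k:
2·Area = [(3·5 − k·10) + (k·(-4) − 3·5)] + 115
       = -14·k + 115 = 241
⇒ k = -9.

-9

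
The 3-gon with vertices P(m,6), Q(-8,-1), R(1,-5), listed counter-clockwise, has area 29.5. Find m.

The doubled signed area Σ (x_i y_{i+1} − x_{i+1} y_i) is linear in m.
With m=0 it equals 95; the coefficient of m is 4 (from the two edges through P).
So 4·m + 95 = 2·29.5 = 59 ⇒ m = -9.

-9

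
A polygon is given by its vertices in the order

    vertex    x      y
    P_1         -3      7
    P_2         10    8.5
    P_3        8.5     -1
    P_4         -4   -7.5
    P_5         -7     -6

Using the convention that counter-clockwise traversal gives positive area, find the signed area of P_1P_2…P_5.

Apply the shoelace formula: 2A = Σ (x_i·y_{i+1} − x_{i+1}·y_i), indices taken mod 5.
P_1→P_2: (-3)(8.5) − (10)(7) = -95.5
P_2→P_3: (10)(-1) − (8.5)(8.5) = -82.25
P_3→P_4: (8.5)(-7.5) − (-4)(-1) = -67.75
P_4→P_5: (-4)(-6) − (-7)(-7.5) = -28.5
P_5→P_1: (-7)(7) − (-3)(-6) = -67
Σ = -341
Signed area = Σ/2 = -170.5 (negative ⇒ clockwise traversal).

-170.5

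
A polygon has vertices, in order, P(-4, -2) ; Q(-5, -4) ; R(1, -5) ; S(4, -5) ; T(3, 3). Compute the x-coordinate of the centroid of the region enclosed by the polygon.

88/249

Apply Gauss's area formula. First the cross-terms c_i = x_i·y_{i+1} − x_{i+1}·y_i:
  6, 29, 15, 27, 6  ⇒  2A = 83, A = 41.5.
Then Σ (x_i + x_{i+1})·c_i = 88, so x̄ = 88 / (6·41.5) = 88/249.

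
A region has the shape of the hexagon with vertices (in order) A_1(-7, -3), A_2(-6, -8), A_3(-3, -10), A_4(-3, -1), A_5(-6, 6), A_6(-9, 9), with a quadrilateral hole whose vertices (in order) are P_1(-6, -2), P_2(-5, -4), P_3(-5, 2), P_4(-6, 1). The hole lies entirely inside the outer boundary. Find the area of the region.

Outer boundary:
Apply the shoelace (surveyor's) formula: 2A = Σ (x_i·y_{i+1} − x_{i+1}·y_i), indices taken mod 6.
Σ = (38) + (36) + (-27) + (-24) + (0) + (90) = 113
Area = |Σ|/2 = 56.5.
Hole:
Apply Gauss's area formula: 2A = Σ (x_i·y_{i+1} − x_{i+1}·y_i), indices taken mod 4.
Σ = (14) + (-30) + (7) + (18) = 9
Area = |Σ|/2 = 4.5.
Net area = 56.5 − 4.5 = 52.

52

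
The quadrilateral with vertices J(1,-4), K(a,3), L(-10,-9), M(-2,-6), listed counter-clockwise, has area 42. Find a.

The doubled signed area Σ (x_i y_{i+1} − x_{i+1} y_i) is linear in a.
With a=0 it equals 89; the coefficient of a is -5 (from the two edges through K).
So -5·a + 89 = 2·42 = 84 ⇒ a = 1.

1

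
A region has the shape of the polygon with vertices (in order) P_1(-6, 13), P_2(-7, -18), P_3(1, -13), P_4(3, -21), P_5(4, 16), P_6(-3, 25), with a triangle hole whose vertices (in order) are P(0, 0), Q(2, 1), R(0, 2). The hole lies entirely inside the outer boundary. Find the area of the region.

356.5

Outer boundary:
Σ = (199) + (109) + (18) + (132) + (148) + (111) = 717
Area = |Σ|/2 = 358.5.
Hole:
Apply Gauss's area formula: 2A = Σ (x_i·y_{i+1} − x_{i+1}·y_i), indices taken mod 3.
Cross-terms: 0, 4, 0  ⇒  Σ = 4
Area = |Σ|/2 = 2.
Net area = 358.5 − 2 = 356.5.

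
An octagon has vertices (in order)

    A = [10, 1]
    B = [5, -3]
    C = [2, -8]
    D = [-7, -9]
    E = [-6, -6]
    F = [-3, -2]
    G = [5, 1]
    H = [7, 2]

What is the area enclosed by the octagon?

Apply the surveyor's formula: 2A = Σ (x_i·y_{i+1} − x_{i+1}·y_i), indices taken mod 8.
Cross-terms: -35, -34, -74, -12, -6, 7, 3, -13  ⇒  Σ = -164
Area = |Σ|/2 = 82.

82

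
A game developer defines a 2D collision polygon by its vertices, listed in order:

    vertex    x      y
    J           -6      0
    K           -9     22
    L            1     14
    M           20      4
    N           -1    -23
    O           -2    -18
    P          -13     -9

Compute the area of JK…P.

Σ = (-132) + (-148) + (-276) + (-456) + (-28) + (-216) + (-54) = -1310
Area = |Σ|/2 = 655.

655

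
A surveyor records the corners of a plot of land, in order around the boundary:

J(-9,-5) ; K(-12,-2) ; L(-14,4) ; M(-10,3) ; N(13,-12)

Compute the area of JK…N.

106

Apply the surveyor's formula: 2A = Σ (x_i·y_{i+1} − x_{i+1}·y_i), indices taken mod 5.
Cross-terms: -42, -76, -2, 81, -173  ⇒  Σ = -212
Area = |Σ|/2 = 106.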